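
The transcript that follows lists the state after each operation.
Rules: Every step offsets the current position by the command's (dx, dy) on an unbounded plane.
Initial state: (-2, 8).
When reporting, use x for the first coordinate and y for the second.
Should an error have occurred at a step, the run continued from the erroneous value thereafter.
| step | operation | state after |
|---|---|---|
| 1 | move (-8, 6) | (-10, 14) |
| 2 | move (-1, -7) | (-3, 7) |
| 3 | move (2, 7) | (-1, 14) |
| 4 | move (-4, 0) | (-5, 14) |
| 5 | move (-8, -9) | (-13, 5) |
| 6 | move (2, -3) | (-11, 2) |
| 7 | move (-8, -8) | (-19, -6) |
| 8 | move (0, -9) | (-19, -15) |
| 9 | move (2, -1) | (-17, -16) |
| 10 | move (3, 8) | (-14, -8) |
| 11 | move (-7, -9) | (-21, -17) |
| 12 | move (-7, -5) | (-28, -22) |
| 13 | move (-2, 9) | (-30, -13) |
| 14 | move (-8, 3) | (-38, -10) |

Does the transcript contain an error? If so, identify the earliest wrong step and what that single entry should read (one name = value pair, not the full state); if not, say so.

Recomputing the run from the initial state:
step 1: x = -10, y = 14
step 2: x = -11, y = 7
step 3: x = -9, y = 14
step 4: x = -13, y = 14
step 5: x = -21, y = 5
step 6: x = -19, y = 2
step 7: x = -27, y = -6
step 8: x = -27, y = -15
step 9: x = -25, y = -16
step 10: x = -22, y = -8
step 11: x = -29, y = -17
step 12: x = -36, y = -22
step 13: x = -38, y = -13
step 14: x = -46, y = -10
The first disagreement with the transcript is at step 2, where the value should be x = -11.

step 2, x = -11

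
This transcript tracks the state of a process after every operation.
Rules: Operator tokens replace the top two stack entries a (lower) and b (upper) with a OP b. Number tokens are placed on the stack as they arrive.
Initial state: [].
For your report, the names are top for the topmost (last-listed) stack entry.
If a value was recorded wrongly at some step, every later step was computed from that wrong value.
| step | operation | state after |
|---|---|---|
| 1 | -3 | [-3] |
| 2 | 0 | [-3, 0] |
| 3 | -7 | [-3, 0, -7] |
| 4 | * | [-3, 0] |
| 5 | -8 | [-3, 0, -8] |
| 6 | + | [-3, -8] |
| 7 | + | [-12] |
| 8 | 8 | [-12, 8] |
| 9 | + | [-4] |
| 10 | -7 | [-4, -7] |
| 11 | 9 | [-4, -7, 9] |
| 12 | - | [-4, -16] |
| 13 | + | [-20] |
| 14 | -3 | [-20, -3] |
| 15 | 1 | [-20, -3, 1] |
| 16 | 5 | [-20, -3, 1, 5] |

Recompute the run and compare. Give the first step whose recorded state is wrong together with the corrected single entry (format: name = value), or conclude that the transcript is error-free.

1. push -3: top = -3 (matches)
2. push 0: top = 0 (consistent with the transcript)
3. push -7: top = -7 (verified)
4. 0 * -7 = 0 (verified)
5. push -8: top = -8 (checks out)
6. 0 + -8 = -8 (no discrepancy)
7. -3 + -8 = -11 (the entry is off here)
That makes step 7 the first incorrect line — top = -11 is what it should show.

step 7, top = -11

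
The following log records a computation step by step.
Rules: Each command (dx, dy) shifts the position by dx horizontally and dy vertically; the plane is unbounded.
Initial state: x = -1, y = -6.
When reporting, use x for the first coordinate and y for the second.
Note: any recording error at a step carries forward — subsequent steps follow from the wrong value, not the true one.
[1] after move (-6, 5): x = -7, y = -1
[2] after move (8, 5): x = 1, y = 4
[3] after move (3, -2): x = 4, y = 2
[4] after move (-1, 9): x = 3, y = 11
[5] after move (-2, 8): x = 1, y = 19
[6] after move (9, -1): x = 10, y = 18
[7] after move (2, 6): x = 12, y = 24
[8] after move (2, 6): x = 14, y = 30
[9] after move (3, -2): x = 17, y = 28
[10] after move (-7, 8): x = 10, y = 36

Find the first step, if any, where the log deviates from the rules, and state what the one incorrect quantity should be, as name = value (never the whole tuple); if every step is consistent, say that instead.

no error

Recomputing the run from the initial state:
step 1: x = -7, y = -1
step 2: x = 1, y = 4
step 3: x = 4, y = 2
step 4: x = 3, y = 11
step 5: x = 1, y = 19
step 6: x = 10, y = 18
step 7: x = 12, y = 24
step 8: x = 14, y = 30
step 9: x = 17, y = 28
step 10: x = 10, y = 36
This matches the log at every step.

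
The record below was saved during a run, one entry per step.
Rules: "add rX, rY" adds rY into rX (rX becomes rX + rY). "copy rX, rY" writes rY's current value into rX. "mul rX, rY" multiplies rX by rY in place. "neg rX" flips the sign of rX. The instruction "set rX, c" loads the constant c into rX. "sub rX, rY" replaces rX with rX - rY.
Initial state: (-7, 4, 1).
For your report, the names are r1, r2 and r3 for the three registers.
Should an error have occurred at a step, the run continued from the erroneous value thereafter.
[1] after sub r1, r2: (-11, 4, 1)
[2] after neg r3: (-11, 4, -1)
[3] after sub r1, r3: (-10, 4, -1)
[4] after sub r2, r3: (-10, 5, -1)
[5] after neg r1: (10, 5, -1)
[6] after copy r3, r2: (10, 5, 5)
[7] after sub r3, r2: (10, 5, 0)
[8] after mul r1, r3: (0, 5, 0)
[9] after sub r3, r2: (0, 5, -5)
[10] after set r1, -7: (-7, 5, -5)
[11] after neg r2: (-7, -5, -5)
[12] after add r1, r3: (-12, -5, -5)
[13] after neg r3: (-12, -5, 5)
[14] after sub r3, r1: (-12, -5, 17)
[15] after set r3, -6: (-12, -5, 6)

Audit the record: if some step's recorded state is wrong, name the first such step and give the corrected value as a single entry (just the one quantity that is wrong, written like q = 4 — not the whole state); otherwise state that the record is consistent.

step 15, r3 = -6

Recomputing the run from the initial state:
step 1: r1 = -11, r2 = 4, r3 = 1
step 2: r1 = -11, r2 = 4, r3 = -1
step 3: r1 = -10, r2 = 4, r3 = -1
step 4: r1 = -10, r2 = 5, r3 = -1
step 5: r1 = 10, r2 = 5, r3 = -1
step 6: r1 = 10, r2 = 5, r3 = 5
step 7: r1 = 10, r2 = 5, r3 = 0
step 8: r1 = 0, r2 = 5, r3 = 0
step 9: r1 = 0, r2 = 5, r3 = -5
step 10: r1 = -7, r2 = 5, r3 = -5
step 11: r1 = -7, r2 = -5, r3 = -5
step 12: r1 = -12, r2 = -5, r3 = -5
step 13: r1 = -12, r2 = -5, r3 = 5
step 14: r1 = -12, r2 = -5, r3 = 17
step 15: r1 = -12, r2 = -5, r3 = -6
The first disagreement with the record is at step 15, where the value should be r3 = -6.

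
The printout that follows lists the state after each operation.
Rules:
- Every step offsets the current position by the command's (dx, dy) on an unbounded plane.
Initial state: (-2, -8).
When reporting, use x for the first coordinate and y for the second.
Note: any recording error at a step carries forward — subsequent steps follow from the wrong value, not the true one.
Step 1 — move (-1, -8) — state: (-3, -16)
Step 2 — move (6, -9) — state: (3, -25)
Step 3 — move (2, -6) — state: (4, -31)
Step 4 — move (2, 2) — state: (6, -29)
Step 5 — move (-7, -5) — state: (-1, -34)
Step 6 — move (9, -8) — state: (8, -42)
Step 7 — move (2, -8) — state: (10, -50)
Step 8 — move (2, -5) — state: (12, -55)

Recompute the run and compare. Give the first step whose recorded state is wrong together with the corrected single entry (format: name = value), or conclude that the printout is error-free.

step 3, x = 5

Recomputing the run from the initial state:
step 1: x = -3, y = -16
step 2: x = 3, y = -25
step 3: x = 5, y = -31
step 4: x = 7, y = -29
step 5: x = 0, y = -34
step 6: x = 9, y = -42
step 7: x = 11, y = -50
step 8: x = 13, y = -55
The first disagreement with the printout is at step 3, where the value should be x = 5.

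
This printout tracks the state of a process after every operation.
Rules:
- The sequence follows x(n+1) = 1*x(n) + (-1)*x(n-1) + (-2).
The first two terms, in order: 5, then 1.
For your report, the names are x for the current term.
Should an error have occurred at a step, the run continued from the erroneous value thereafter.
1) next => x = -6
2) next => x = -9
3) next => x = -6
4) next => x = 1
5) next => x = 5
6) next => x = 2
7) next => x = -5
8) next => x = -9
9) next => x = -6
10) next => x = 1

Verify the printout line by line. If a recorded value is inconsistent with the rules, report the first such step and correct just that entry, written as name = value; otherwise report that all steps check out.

step 3, x = -5

Recomputing the run from the initial state:
step 1: x = -6
step 2: x = -9
step 3: x = -5
step 4: x = 2
step 5: x = 5
step 6: x = 1
step 7: x = -6
step 8: x = -9
step 9: x = -5
step 10: x = 2
The first disagreement with the printout is at step 3, where the value should be x = -5.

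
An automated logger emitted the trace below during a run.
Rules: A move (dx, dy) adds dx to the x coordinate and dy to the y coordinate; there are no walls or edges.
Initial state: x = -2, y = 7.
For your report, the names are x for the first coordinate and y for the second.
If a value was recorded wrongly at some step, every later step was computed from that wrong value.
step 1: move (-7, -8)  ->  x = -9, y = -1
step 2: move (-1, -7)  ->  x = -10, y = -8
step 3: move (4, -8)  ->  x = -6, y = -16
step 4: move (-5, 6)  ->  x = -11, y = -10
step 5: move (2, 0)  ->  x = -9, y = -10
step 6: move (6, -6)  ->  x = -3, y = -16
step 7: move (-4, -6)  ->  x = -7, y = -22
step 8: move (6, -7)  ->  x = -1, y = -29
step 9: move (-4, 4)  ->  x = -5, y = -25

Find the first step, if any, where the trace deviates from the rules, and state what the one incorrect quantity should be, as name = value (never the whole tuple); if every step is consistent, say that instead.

Recomputing the run from the initial state:
step 1: x = -9, y = -1
step 2: x = -10, y = -8
step 3: x = -6, y = -16
step 4: x = -11, y = -10
step 5: x = -9, y = -10
step 6: x = -3, y = -16
step 7: x = -7, y = -22
step 8: x = -1, y = -29
step 9: x = -5, y = -25
This matches the trace at every step.

no error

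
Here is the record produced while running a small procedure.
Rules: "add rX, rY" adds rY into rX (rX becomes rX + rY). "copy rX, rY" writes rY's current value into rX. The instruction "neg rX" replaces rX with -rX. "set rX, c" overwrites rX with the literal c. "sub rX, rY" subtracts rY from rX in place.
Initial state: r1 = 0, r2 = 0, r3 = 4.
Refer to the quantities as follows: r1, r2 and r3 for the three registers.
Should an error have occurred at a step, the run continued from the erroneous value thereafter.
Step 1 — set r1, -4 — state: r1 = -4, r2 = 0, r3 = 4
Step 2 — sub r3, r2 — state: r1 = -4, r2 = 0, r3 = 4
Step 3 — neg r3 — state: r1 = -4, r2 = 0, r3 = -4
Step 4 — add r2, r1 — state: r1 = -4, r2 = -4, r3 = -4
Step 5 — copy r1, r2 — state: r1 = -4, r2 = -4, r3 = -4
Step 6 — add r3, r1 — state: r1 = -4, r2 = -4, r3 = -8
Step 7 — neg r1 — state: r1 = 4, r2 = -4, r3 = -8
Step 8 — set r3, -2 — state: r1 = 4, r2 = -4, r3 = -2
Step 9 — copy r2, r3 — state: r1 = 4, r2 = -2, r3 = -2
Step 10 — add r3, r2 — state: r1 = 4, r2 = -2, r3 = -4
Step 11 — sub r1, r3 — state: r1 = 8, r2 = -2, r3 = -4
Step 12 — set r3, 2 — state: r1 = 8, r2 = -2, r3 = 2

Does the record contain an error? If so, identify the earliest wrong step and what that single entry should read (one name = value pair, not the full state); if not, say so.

step 1: r1 = -4 -> no discrepancy
step 2: r3 = 4 - 0 = 4 -> checks out
step 3: r3 = -(4) = -4 -> exactly as logged
step 4: r2 = 0 + -4 = -4 -> exactly as logged
step 5: r1 = -4 -> agrees with the record
step 6: r3 = -4 + -4 = -8 -> exactly as logged
step 7: r1 = -(-4) = 4 -> matches
step 8: r3 = -2 -> confirmed correct
step 9: r2 = -2 -> checks out
step 10: r3 = -2 + -2 = -4 -> checks out
step 11: r1 = 4 - -4 = 8 -> verified
step 12: r3 = 2 -> verified
All entries verified; no error found.

no error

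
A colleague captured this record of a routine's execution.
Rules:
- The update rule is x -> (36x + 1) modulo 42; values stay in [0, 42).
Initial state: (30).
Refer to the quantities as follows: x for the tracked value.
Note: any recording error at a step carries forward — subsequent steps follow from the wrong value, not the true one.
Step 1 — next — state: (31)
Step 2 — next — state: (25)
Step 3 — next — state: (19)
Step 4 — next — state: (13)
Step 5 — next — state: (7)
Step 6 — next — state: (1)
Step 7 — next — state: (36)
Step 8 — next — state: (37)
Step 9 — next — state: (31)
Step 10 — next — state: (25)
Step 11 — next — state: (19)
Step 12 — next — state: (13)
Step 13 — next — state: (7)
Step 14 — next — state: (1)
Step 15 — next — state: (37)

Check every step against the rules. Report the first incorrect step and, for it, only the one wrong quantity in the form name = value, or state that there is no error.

Recomputing the run from the initial state:
step 1: x = 31
step 2: x = 25
step 3: x = 19
step 4: x = 13
step 5: x = 7
step 6: x = 1
step 7: x = 37
step 8: x = 31
step 9: x = 25
step 10: x = 19
step 11: x = 13
step 12: x = 7
step 13: x = 1
step 14: x = 37
step 15: x = 31
The first disagreement with the record is at step 7, where the value should be x = 37.

step 7, x = 37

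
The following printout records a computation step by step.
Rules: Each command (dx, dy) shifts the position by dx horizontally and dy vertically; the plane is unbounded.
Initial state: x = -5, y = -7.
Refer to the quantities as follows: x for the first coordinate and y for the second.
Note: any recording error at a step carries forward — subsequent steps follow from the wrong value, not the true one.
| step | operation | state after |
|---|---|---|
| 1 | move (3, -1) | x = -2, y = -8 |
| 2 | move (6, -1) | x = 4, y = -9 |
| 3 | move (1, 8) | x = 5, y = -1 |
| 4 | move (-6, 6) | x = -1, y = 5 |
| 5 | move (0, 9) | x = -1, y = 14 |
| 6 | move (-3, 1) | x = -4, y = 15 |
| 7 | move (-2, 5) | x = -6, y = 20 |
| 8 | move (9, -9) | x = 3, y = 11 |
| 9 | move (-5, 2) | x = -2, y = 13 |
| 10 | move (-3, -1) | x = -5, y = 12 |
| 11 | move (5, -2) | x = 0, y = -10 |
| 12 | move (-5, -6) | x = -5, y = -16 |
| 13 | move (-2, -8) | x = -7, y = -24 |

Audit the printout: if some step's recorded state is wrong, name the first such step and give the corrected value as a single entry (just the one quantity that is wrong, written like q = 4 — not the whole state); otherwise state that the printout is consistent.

step 11, y = 10

Recomputing the run from the initial state:
step 1: x = -2, y = -8
step 2: x = 4, y = -9
step 3: x = 5, y = -1
step 4: x = -1, y = 5
step 5: x = -1, y = 14
step 6: x = -4, y = 15
step 7: x = -6, y = 20
step 8: x = 3, y = 11
step 9: x = -2, y = 13
step 10: x = -5, y = 12
step 11: x = 0, y = 10
step 12: x = -5, y = 4
step 13: x = -7, y = -4
The first disagreement with the printout is at step 11, where the value should be y = 10.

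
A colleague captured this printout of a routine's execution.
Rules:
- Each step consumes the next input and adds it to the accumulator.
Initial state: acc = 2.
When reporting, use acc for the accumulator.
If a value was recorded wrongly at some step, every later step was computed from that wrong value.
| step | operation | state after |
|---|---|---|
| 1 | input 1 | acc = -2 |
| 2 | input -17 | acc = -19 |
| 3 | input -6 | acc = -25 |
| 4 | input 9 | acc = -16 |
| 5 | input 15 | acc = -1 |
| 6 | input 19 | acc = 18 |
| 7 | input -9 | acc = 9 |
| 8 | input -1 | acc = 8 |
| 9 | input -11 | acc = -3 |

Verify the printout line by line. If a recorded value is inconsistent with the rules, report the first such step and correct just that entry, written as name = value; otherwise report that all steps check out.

step 1, acc = 3

Recomputing the run from the initial state:
step 1: acc = 3
step 2: acc = -14
step 3: acc = -20
step 4: acc = -11
step 5: acc = 4
step 6: acc = 23
step 7: acc = 14
step 8: acc = 13
step 9: acc = 2
The first disagreement with the printout is at step 1, where the value should be acc = 3.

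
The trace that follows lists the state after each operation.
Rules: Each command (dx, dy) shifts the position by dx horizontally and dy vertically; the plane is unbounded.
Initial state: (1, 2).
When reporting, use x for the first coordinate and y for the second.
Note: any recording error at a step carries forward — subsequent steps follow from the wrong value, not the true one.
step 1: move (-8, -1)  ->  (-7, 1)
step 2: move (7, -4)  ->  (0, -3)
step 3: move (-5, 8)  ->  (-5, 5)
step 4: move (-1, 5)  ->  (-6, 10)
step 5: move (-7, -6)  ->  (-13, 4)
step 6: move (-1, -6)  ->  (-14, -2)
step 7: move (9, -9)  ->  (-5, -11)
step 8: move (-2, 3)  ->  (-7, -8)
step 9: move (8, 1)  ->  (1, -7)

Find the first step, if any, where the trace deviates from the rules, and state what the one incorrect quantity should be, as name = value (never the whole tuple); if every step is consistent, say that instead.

no error

step 1: x = 1 + (-8) = -7, y = 2 + (-1) = 1 -> same as recorded
step 2: x = -7 + (7) = 0, y = 1 + (-4) = -3 -> exactly as logged
step 3: x = 0 + (-5) = -5, y = -3 + (8) = 5 -> confirmed correct
step 4: x = -5 + (-1) = -6, y = 5 + (5) = 10 -> exactly as logged
step 5: x = -6 + (-7) = -13, y = 10 + (-6) = 4 -> verified
step 6: x = -13 + (-1) = -14, y = 4 + (-6) = -2 -> agrees with the trace
step 7: x = -14 + (9) = -5, y = -2 + (-9) = -11 -> in agreement
step 8: x = -5 + (-2) = -7, y = -11 + (3) = -8 -> verified
step 9: x = -7 + (8) = 1, y = -8 + (1) = -7 -> checks out
The recomputation confirms every line.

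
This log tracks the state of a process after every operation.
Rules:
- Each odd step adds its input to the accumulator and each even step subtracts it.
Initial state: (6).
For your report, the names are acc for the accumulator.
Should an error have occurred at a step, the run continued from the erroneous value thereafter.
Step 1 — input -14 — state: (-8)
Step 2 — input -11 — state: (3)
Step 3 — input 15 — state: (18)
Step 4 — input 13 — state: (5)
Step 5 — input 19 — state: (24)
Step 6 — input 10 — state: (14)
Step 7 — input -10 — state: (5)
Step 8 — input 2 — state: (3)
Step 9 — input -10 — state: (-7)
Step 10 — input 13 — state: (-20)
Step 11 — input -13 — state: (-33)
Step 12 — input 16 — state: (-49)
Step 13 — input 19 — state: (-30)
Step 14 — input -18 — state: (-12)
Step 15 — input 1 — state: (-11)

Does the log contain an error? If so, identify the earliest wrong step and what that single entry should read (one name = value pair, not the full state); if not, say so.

step 7, acc = 4

step 1: acc = 6 + -14 = -8 -> same as recorded
step 2: acc = -8 - -11 = 3 -> checks out
step 3: acc = 3 + 15 = 18 -> same as recorded
step 4: acc = 18 - 13 = 5 -> matches
step 5: acc = 5 + 19 = 24 -> checks out
step 6: acc = 24 - 10 = 14 -> in agreement
step 7: acc = 14 + -10 = 4 -> this is not what the log shows
So the first discrepancy is step 7, where the right value is acc = 4.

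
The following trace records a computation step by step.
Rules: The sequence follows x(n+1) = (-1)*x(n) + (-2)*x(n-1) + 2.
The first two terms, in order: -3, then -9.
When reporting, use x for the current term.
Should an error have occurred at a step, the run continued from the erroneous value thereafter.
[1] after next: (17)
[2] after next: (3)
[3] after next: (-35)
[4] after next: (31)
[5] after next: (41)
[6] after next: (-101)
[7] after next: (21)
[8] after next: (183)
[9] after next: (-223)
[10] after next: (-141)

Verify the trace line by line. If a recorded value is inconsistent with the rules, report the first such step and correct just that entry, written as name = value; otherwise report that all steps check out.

Step 1: x = -1*(-9) + (-2)*(-3) + (2) = 17 — agrees with the trace.
Step 2: x = -1*(17) + (-2)*(-9) + (2) = 3 — confirmed correct.
Step 3: x = -1*(3) + (-2)*(17) + (2) = -35 — matches.
Step 4: x = -1*(-35) + (-2)*(3) + (2) = 31 — exactly as logged.
Step 5: x = -1*(31) + (-2)*(-35) + (2) = 41 — agrees with the trace.
Step 6: x = -1*(41) + (-2)*(31) + (2) = -101 — matches.
Step 7: x = -1*(-101) + (-2)*(41) + (2) = 21 — consistent with the trace.
Step 8: x = -1*(21) + (-2)*(-101) + (2) = 183 — exactly as logged.
Step 9: x = -1*(183) + (-2)*(21) + (2) = -223 — agrees with the trace.
Step 10: x = -1*(-223) + (-2)*(183) + (2) = -141 — agrees with the trace.
Each recorded entry agrees with the recomputation.

no error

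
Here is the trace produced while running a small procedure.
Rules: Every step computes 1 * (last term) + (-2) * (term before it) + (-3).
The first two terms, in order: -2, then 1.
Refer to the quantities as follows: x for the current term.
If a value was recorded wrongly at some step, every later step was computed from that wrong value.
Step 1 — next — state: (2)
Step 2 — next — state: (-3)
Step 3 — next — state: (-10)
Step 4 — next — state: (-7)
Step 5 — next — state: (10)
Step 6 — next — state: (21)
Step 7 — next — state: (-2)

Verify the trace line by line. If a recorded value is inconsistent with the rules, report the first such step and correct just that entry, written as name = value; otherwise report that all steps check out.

no error

step 1: x = 1*(1) + (-2)*(-2) + (-3) = 2 -> verified
step 2: x = 1*(2) + (-2)*(1) + (-3) = -3 -> verified
step 3: x = 1*(-3) + (-2)*(2) + (-3) = -10 -> matches
step 4: x = 1*(-10) + (-2)*(-3) + (-3) = -7 -> confirmed correct
step 5: x = 1*(-7) + (-2)*(-10) + (-3) = 10 -> consistent with the trace
step 6: x = 1*(10) + (-2)*(-7) + (-3) = 21 -> agrees with the trace
step 7: x = 1*(21) + (-2)*(10) + (-3) = -2 -> consistent with the trace
The recomputation confirms every line.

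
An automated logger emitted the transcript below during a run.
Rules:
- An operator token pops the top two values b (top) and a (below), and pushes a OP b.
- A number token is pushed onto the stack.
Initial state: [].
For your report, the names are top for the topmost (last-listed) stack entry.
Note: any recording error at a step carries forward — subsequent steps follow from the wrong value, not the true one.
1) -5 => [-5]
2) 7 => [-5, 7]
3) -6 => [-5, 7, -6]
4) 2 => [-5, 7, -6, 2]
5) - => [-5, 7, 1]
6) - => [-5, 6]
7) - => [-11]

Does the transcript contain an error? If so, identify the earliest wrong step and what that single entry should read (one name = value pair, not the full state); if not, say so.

Recomputing the run from the initial state:
step 1: [-5]
step 2: [-5, 7]
step 3: [-5, 7, -6]
step 4: [-5, 7, -6, 2]
step 5: [-5, 7, -8]
step 6: [-5, 15]
step 7: [-20]
The first disagreement with the transcript is at step 5, where the value should be top = -8.

step 5, top = -8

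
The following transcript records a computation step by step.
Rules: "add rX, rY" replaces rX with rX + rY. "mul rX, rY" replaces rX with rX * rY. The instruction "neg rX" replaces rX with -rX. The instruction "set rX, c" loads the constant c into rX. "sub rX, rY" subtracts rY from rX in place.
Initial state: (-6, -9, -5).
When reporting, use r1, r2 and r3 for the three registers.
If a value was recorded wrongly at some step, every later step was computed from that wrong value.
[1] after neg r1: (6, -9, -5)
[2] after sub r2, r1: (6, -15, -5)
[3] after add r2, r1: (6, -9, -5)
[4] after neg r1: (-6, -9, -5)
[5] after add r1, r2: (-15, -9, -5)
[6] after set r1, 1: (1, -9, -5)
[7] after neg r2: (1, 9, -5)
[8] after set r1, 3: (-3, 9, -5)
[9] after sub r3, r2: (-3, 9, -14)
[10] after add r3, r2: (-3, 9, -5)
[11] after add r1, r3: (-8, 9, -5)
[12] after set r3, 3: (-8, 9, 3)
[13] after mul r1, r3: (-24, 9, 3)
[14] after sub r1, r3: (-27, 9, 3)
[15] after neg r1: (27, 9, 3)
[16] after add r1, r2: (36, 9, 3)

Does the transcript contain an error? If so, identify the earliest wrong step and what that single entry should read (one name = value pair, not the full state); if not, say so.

step 8, r1 = 3

1. r1 = -(-6) = 6 (same as recorded)
2. r2 = -9 - 6 = -15 (confirmed correct)
3. r2 = -15 + 6 = -9 (exactly as logged)
4. r1 = -(6) = -6 (verified)
5. r1 = -6 + -9 = -15 (no discrepancy)
6. r1 = 1 (verified)
7. r2 = -(-9) = 9 (confirmed correct)
8. r1 = 3 (the recorded entry deviates here)
So the first discrepancy is step 8, where the right value is r1 = 3.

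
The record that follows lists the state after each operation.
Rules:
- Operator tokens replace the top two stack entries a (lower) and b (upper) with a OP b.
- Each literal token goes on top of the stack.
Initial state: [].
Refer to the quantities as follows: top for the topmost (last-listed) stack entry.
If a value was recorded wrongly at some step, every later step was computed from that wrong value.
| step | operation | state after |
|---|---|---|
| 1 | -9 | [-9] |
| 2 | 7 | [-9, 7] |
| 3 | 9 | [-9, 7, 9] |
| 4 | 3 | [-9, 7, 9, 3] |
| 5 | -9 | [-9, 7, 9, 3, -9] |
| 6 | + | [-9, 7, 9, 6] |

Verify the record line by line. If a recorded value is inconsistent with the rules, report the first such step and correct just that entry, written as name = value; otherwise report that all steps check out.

step 6, top = -6

1. push -9: top = -9 (agrees with the record)
2. push 7: top = 7 (checks out)
3. push 9: top = 9 (confirmed correct)
4. push 3: top = 3 (no discrepancy)
5. push -9: top = -9 (agrees with the record)
6. 3 + -9 = -6 (first mismatch against the record)
So the first discrepancy is step 6, where the right value is top = -6.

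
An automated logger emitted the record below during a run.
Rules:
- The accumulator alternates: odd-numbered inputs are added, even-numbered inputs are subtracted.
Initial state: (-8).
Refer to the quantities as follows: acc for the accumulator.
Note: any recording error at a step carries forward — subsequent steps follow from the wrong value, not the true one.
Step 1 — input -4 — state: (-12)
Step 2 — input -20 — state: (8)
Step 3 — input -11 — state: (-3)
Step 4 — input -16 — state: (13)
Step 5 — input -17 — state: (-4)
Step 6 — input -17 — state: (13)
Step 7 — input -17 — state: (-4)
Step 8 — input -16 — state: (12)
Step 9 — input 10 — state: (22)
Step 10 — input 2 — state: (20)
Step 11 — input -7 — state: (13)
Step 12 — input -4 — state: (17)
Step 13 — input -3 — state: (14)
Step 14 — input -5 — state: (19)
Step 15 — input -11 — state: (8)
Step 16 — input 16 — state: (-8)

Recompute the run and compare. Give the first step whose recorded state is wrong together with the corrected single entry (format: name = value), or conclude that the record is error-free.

step 1: acc = -8 + -4 = -12 -> no discrepancy
step 2: acc = -12 - -20 = 8 -> no discrepancy
step 3: acc = 8 + -11 = -3 -> matches
step 4: acc = -3 - -16 = 13 -> checks out
step 5: acc = 13 + -17 = -4 -> agrees with the record
step 6: acc = -4 - -17 = 13 -> no discrepancy
step 7: acc = 13 + -17 = -4 -> in agreement
step 8: acc = -4 - -16 = 12 -> consistent with the record
step 9: acc = 12 + 10 = 22 -> no discrepancy
step 10: acc = 22 - 2 = 20 -> consistent with the record
step 11: acc = 20 + -7 = 13 -> no discrepancy
step 12: acc = 13 - -4 = 17 -> matches
step 13: acc = 17 + -3 = 14 -> agrees with the record
step 14: acc = 14 - -5 = 19 -> matches
step 15: acc = 19 + -11 = 8 -> matches
step 16: acc = 8 - 16 = -8 -> consistent with the record
All steps check out; nothing to correct.

no error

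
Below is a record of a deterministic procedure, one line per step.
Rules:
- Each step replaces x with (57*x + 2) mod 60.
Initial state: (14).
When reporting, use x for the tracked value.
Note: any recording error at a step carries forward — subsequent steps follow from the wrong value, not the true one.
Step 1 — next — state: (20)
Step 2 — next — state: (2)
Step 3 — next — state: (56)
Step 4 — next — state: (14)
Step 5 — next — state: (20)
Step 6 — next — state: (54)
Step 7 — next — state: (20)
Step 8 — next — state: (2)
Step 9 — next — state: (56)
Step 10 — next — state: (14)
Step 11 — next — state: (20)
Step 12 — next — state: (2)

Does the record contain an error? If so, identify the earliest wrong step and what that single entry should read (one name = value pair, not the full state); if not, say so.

step 6, x = 2

Recomputing the run from the initial state:
step 1: x = 20
step 2: x = 2
step 3: x = 56
step 4: x = 14
step 5: x = 20
step 6: x = 2
step 7: x = 56
step 8: x = 14
step 9: x = 20
step 10: x = 2
step 11: x = 56
step 12: x = 14
The first disagreement with the record is at step 6, where the value should be x = 2.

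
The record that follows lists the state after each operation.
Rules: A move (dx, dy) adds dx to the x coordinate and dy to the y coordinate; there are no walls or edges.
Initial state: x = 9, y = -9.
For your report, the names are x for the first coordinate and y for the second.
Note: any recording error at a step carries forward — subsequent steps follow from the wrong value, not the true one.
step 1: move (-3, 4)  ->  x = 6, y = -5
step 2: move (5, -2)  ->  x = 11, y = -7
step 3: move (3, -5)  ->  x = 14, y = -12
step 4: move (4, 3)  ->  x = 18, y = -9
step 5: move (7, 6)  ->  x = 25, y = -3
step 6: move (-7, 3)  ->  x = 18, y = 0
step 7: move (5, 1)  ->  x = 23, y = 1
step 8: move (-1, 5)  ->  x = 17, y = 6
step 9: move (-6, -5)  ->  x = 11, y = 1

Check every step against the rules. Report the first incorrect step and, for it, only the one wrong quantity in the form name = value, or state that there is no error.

Step 1: x = 9 + (-3) = 6, y = -9 + (4) = -5 — no discrepancy.
Step 2: x = 6 + (5) = 11, y = -5 + (-2) = -7 — confirmed correct.
Step 3: x = 11 + (3) = 14, y = -7 + (-5) = -12 — agrees with the record.
Step 4: x = 14 + (4) = 18, y = -12 + (3) = -9 — no discrepancy.
Step 5: x = 18 + (7) = 25, y = -9 + (6) = -3 — matches.
Step 6: x = 25 + (-7) = 18, y = -3 + (3) = 0 — consistent with the record.
Step 7: x = 18 + (5) = 23, y = 0 + (1) = 1 — checks out.
Step 8: x = 23 + (-1) = 22, y = 1 + (5) = 6 — the entry is off here.
First deviation found at step 8; the corrected entry is x = 22.

step 8, x = 22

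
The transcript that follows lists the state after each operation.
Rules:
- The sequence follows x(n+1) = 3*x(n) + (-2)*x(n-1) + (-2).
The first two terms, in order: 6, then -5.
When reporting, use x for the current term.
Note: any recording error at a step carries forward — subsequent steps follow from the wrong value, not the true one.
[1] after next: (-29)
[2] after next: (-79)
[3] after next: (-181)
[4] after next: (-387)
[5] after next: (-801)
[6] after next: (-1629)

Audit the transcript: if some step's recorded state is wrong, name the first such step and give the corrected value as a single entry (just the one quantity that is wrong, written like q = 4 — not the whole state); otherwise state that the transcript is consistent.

1. x = 3*(-5) + (-2)*(6) + (-2) = -29 (same as recorded)
2. x = 3*(-29) + (-2)*(-5) + (-2) = -79 (same as recorded)
3. x = 3*(-79) + (-2)*(-29) + (-2) = -181 (no discrepancy)
4. x = 3*(-181) + (-2)*(-79) + (-2) = -387 (in agreement)
5. x = 3*(-387) + (-2)*(-181) + (-2) = -801 (verified)
6. x = 3*(-801) + (-2)*(-387) + (-2) = -1631 (this is not what the transcript shows)
The earliest wrong entry is at step 6: it should read x = -1631.

step 6, x = -1631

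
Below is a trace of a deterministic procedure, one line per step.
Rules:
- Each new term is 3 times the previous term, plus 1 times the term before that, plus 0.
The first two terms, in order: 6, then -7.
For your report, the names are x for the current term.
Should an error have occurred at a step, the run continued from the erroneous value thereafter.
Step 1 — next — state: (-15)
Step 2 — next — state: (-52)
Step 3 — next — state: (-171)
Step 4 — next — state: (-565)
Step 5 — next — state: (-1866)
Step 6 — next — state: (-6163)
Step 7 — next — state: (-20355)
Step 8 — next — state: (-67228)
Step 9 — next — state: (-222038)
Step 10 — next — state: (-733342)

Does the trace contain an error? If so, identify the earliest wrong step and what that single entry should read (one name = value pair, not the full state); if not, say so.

1. x = 3*(-7) + (1)*(6) + (0) = -15 (same as recorded)
2. x = 3*(-15) + (1)*(-7) + (0) = -52 (confirmed correct)
3. x = 3*(-52) + (1)*(-15) + (0) = -171 (agrees with the trace)
4. x = 3*(-171) + (1)*(-52) + (0) = -565 (verified)
5. x = 3*(-565) + (1)*(-171) + (0) = -1866 (matches)
6. x = 3*(-1866) + (1)*(-565) + (0) = -6163 (checks out)
7. x = 3*(-6163) + (1)*(-1866) + (0) = -20355 (verified)
8. x = 3*(-20355) + (1)*(-6163) + (0) = -67228 (exactly as logged)
9. x = 3*(-67228) + (1)*(-20355) + (0) = -222039 (a discrepancy with the trace)
That makes step 9 the first incorrect line — x = -222039 is what it should show.

step 9, x = -222039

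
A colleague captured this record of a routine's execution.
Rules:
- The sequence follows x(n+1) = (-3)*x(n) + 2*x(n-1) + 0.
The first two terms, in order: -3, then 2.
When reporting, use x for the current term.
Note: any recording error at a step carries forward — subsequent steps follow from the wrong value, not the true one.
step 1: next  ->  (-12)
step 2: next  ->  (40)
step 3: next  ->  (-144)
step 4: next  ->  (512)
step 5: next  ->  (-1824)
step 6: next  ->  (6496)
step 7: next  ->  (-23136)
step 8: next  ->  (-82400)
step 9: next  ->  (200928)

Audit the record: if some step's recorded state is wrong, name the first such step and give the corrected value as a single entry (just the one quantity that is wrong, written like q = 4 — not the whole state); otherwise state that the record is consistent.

step 8, x = 82400

Step 1: x = -3*(2) + (2)*(-3) + (0) = -12 — exactly as logged.
Step 2: x = -3*(-12) + (2)*(2) + (0) = 40 — matches.
Step 3: x = -3*(40) + (2)*(-12) + (0) = -144 — no discrepancy.
Step 4: x = -3*(-144) + (2)*(40) + (0) = 512 — agrees with the record.
Step 5: x = -3*(512) + (2)*(-144) + (0) = -1824 — same as recorded.
Step 6: x = -3*(-1824) + (2)*(512) + (0) = 6496 — no discrepancy.
Step 7: x = -3*(6496) + (2)*(-1824) + (0) = -23136 — checks out.
Step 8: x = -3*(-23136) + (2)*(6496) + (0) = 82400 — the record has a different value.
Step 8 is the first one off; corrected, x = 82400.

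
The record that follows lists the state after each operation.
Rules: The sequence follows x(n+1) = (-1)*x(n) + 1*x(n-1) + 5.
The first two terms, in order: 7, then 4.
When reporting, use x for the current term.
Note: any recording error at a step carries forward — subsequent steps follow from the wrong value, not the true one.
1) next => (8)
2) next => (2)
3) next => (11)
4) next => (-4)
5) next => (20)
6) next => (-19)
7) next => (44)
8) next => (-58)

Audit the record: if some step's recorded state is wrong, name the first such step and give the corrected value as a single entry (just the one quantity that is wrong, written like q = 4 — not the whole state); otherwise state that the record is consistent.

step 1: x = -1*(4) + (1)*(7) + (5) = 8 -> agrees with the record
step 2: x = -1*(8) + (1)*(4) + (5) = 1 -> the entry is off here
Conclusion: step 2 carries the first error; the entry should be x = 1.

step 2, x = 1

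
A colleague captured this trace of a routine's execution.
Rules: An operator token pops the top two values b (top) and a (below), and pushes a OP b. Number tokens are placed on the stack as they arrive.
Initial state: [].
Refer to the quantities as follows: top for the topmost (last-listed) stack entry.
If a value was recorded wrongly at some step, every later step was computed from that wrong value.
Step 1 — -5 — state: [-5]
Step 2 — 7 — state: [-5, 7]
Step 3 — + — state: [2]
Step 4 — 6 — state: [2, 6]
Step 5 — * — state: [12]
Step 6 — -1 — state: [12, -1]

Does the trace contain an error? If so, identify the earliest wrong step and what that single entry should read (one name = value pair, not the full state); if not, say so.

Recomputing the run from the initial state:
step 1: [-5]
step 2: [-5, 7]
step 3: [2]
step 4: [2, 6]
step 5: [12]
step 6: [12, -1]
This matches the trace at every step.

no error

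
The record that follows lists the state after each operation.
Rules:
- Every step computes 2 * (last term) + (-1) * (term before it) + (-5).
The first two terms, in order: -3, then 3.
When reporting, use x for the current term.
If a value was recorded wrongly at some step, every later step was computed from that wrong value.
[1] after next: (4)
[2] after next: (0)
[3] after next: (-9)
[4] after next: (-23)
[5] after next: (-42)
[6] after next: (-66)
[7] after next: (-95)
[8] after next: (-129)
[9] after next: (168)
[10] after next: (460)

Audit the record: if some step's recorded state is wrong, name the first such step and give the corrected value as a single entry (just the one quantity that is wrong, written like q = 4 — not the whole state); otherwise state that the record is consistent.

step 9, x = -168

Recomputing the run from the initial state:
step 1: x = 4
step 2: x = 0
step 3: x = -9
step 4: x = -23
step 5: x = -42
step 6: x = -66
step 7: x = -95
step 8: x = -129
step 9: x = -168
step 10: x = -212
The first disagreement with the record is at step 9, where the value should be x = -168.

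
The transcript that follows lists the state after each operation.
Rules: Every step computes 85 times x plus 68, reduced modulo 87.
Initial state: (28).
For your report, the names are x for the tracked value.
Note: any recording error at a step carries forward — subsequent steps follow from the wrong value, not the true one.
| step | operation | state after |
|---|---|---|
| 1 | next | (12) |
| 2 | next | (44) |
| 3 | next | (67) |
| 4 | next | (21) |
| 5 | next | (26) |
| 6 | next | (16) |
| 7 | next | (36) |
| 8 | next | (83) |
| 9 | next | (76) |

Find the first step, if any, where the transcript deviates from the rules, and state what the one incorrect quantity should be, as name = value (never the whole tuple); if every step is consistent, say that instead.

no error

Recomputing the run from the initial state:
step 1: x = 12
step 2: x = 44
step 3: x = 67
step 4: x = 21
step 5: x = 26
step 6: x = 16
step 7: x = 36
step 8: x = 83
step 9: x = 76
This matches the transcript at every step.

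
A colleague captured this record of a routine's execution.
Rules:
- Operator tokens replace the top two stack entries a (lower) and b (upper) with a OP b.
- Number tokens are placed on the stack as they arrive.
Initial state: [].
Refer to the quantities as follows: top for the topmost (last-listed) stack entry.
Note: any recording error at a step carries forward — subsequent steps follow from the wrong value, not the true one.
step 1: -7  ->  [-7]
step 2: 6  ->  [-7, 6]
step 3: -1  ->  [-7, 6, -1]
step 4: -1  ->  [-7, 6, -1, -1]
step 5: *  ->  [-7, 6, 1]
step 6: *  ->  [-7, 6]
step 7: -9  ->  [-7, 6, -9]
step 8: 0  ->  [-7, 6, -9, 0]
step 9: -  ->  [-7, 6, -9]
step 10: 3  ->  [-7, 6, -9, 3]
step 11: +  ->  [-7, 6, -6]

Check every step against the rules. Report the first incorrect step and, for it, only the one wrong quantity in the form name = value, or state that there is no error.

Recomputing the run from the initial state:
step 1: [-7]
step 2: [-7, 6]
step 3: [-7, 6, -1]
step 4: [-7, 6, -1, -1]
step 5: [-7, 6, 1]
step 6: [-7, 6]
step 7: [-7, 6, -9]
step 8: [-7, 6, -9, 0]
step 9: [-7, 6, -9]
step 10: [-7, 6, -9, 3]
step 11: [-7, 6, -6]
This matches the record at every step.

no error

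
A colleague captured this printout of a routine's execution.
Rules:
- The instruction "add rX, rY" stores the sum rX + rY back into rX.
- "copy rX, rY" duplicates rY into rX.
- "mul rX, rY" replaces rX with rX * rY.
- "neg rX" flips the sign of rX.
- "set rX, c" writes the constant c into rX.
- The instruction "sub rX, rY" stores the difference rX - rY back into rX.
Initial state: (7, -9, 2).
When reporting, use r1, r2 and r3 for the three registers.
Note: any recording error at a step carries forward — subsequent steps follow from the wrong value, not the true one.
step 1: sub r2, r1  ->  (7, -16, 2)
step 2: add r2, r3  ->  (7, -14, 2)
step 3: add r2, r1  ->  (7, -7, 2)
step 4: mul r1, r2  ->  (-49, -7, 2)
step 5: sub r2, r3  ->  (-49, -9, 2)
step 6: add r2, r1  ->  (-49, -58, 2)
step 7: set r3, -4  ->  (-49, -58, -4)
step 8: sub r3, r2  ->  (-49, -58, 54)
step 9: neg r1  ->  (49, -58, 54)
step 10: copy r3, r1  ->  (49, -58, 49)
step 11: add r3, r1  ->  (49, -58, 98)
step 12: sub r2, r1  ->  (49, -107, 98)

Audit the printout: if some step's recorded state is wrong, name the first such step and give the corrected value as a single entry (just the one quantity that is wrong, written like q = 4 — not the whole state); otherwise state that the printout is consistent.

no error

Step 1: r2 = -9 - 7 = -16 — checks out.
Step 2: r2 = -16 + 2 = -14 — checks out.
Step 3: r2 = -14 + 7 = -7 — agrees with the printout.
Step 4: r1 = 7 * -7 = -49 — exactly as logged.
Step 5: r2 = -7 - 2 = -9 — verified.
Step 6: r2 = -9 + -49 = -58 — checks out.
Step 7: r3 = -4 — confirmed correct.
Step 8: r3 = -4 - -58 = 54 — matches.
Step 9: r1 = -(-49) = 49 — exactly as logged.
Step 10: r3 = 49 — no discrepancy.
Step 11: r3 = 49 + 49 = 98 — confirmed correct.
Step 12: r2 = -58 - 49 = -107 — no discrepancy.
No step deviates from the rules.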